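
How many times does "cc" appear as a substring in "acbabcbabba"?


Searching for "cc" in "acbabcbabba"
Scanning each position:
  Position 0: "ac" => no
  Position 1: "cb" => no
  Position 2: "ba" => no
  Position 3: "ab" => no
  Position 4: "bc" => no
  Position 5: "cb" => no
  Position 6: "ba" => no
  Position 7: "ab" => no
  Position 8: "bb" => no
  Position 9: "ba" => no
Total occurrences: 0

0


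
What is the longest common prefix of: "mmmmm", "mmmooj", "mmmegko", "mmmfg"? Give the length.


Words: mmmmm, mmmooj, mmmegko, mmmfg
  Position 0: all 'm' => match
  Position 1: all 'm' => match
  Position 2: all 'm' => match
  Position 3: ('m', 'o', 'e', 'f') => mismatch, stop
LCP = "mmm" (length 3)

3


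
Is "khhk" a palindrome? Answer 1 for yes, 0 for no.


Input: khhk
Reversed: khhk
  Compare pos 0 ('k') with pos 3 ('k'): match
  Compare pos 1 ('h') with pos 2 ('h'): match
Result: palindrome

1


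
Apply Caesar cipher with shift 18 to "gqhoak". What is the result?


Caesar cipher: shift "gqhoak" by 18
  'g' (pos 6) + 18 = pos 24 = 'y'
  'q' (pos 16) + 18 = pos 8 = 'i'
  'h' (pos 7) + 18 = pos 25 = 'z'
  'o' (pos 14) + 18 = pos 6 = 'g'
  'a' (pos 0) + 18 = pos 18 = 's'
  'k' (pos 10) + 18 = pos 2 = 'c'
Result: yizgsc

yizgsc


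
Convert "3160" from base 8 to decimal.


Input: "3160" in base 8
Positional expansion:
  Digit '3' (value 3) x 8^3 = 1536
  Digit '1' (value 1) x 8^2 = 64
  Digit '6' (value 6) x 8^1 = 48
  Digit '0' (value 0) x 8^0 = 0
Sum = 1648

1648


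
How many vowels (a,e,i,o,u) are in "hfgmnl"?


Input: hfgmnl
Checking each character:
  'h' at position 0: consonant
  'f' at position 1: consonant
  'g' at position 2: consonant
  'm' at position 3: consonant
  'n' at position 4: consonant
  'l' at position 5: consonant
Total vowels: 0

0


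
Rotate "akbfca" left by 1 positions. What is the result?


Input: "akbfca", rotate left by 1
First 1 characters: "a"
Remaining characters: "kbfca"
Concatenate remaining + first: "kbfca" + "a" = "kbfcaa"

kbfcaa


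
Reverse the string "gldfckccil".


Input: gldfckccil
Reading characters right to left:
  Position 9: 'l'
  Position 8: 'i'
  Position 7: 'c'
  Position 6: 'c'
  Position 5: 'k'
  Position 4: 'c'
  Position 3: 'f'
  Position 2: 'd'
  Position 1: 'l'
  Position 0: 'g'
Reversed: licckcfdlg

licckcfdlg


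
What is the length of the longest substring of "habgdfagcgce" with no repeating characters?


Input: "habgdfagcgce"
Sliding window (track last position of each char):
  Position 0 ('h'): window [0,0] length 1 -- new best
  Position 1 ('a'): window [0,1] length 2 -- new best
  Position 2 ('b'): window [0,2] length 3 -- new best
  Position 3 ('g'): window [0,3] length 4 -- new best
  Position 4 ('d'): window [0,4] length 5 -- new best
  Position 5 ('f'): window [0,5] length 6 -- new best
  Position 6 ('a'): repeat (last at 1), move window start to 2
  Position 6 ('a'): window [2,6] length 5
  Position 7 ('g'): repeat (last at 3), move window start to 4
  Position 7 ('g'): window [4,7] length 4
  Position 8 ('c'): window [4,8] length 5
  Position 9 ('g'): repeat (last at 7), move window start to 8
  Position 9 ('g'): window [8,9] length 2
  Position 10 ('c'): repeat (last at 8), move window start to 9
  Position 10 ('c'): window [9,10] length 2
  Position 11 ('e'): window [9,11] length 3
Longest substring with no repeats: "habgdf" with length 6

6


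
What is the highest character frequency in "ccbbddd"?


Input: ccbbddd
Character counts:
  'b': 2
  'c': 2
  'd': 3
Maximum frequency: 3

3


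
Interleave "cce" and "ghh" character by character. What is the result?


Interleaving "cce" and "ghh":
  Position 0: 'c' from first, 'g' from second => "cg"
  Position 1: 'c' from first, 'h' from second => "ch"
  Position 2: 'e' from first, 'h' from second => "eh"
Result: cgcheh

cgcheh


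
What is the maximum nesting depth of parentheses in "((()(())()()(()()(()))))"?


Input: "((()(())()()(()()(()))))"
Tracking depth:
  Position 0 '(': depth becomes 1
  Position 1 '(': depth becomes 2
  Position 2 '(': depth becomes 3
  Position 3 ')': depth becomes 2
  Position 4 '(': depth becomes 3
  Position 5 '(': depth becomes 4
  Position 6 ')': depth becomes 3
  Position 7 ')': depth becomes 2
  Position 8 '(': depth becomes 3
  Position 9 ')': depth becomes 2
  Position 10 '(': depth becomes 3
  Position 11 ')': depth becomes 2
  Position 12 '(': depth becomes 3
  Position 13 '(': depth becomes 4
  Position 14 ')': depth becomes 3
  Position 15 '(': depth becomes 4
  Position 16 ')': depth becomes 3
  Position 17 '(': depth becomes 4
  Position 18 '(': depth becomes 5
  Position 19 ')': depth becomes 4
  Position 20 ')': depth becomes 3
  Position 21 ')': depth becomes 2
  Position 22 ')': depth becomes 1
  Position 23 ')': depth becomes 0
Maximum depth reached: 5

5


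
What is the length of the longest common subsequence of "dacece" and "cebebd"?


LCS of "dacece" and "cebebd"
DP table:
           c    e    b    e    b    d
      0    0    0    0    0    0    0
  d   0    0    0    0    0    0    1
  a   0    0    0    0    0    0    1
  c   0    1    1    1    1    1    1
  e   0    1    2    2    2    2    2
  c   0    1    2    2    2    2    2
  e   0    1    2    2    3    3    3
LCS length = dp[6][6] = 3

3


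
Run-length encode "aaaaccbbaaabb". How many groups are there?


Input: aaaaccbbaaabb
Scanning for consecutive runs:
  Group 1: 'a' x 4 (positions 0-3)
  Group 2: 'c' x 2 (positions 4-5)
  Group 3: 'b' x 2 (positions 6-7)
  Group 4: 'a' x 3 (positions 8-10)
  Group 5: 'b' x 2 (positions 11-12)
Total groups: 5

5


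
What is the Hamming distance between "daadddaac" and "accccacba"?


Comparing "daadddaac" and "accccacba" position by position:
  Position 0: 'd' vs 'a' => differ
  Position 1: 'a' vs 'c' => differ
  Position 2: 'a' vs 'c' => differ
  Position 3: 'd' vs 'c' => differ
  Position 4: 'd' vs 'c' => differ
  Position 5: 'd' vs 'a' => differ
  Position 6: 'a' vs 'c' => differ
  Position 7: 'a' vs 'b' => differ
  Position 8: 'c' vs 'a' => differ
Total differences (Hamming distance): 9

9


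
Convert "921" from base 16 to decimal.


Input: "921" in base 16
Positional expansion:
  Digit '9' (value 9) x 16^2 = 2304
  Digit '2' (value 2) x 16^1 = 32
  Digit '1' (value 1) x 16^0 = 1
Sum = 2337

2337


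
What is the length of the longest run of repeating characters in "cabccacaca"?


Input: "cabccacaca"
Scanning for longest run:
  Position 1 ('a'): new char, reset run to 1
  Position 2 ('b'): new char, reset run to 1
  Position 3 ('c'): new char, reset run to 1
  Position 4 ('c'): continues run of 'c', length=2
  Position 5 ('a'): new char, reset run to 1
  Position 6 ('c'): new char, reset run to 1
  Position 7 ('a'): new char, reset run to 1
  Position 8 ('c'): new char, reset run to 1
  Position 9 ('a'): new char, reset run to 1
Longest run: 'c' with length 2

2


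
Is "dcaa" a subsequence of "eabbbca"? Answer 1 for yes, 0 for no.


Check if "dcaa" is a subsequence of "eabbbca"
Greedy scan:
  Position 0 ('e'): no match needed
  Position 1 ('a'): no match needed
  Position 2 ('b'): no match needed
  Position 3 ('b'): no match needed
  Position 4 ('b'): no match needed
  Position 5 ('c'): no match needed
  Position 6 ('a'): no match needed
Only matched 0/4 characters => not a subsequence

0


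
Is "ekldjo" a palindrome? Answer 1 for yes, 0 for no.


Input: ekldjo
Reversed: ojdlke
  Compare pos 0 ('e') with pos 5 ('o'): MISMATCH
  Compare pos 1 ('k') with pos 4 ('j'): MISMATCH
  Compare pos 2 ('l') with pos 3 ('d'): MISMATCH
Result: not a palindrome

0


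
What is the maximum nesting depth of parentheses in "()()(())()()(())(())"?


Input: "()()(())()()(())(())"
Tracking depth:
  Position 0 '(': depth becomes 1
  Position 1 ')': depth becomes 0
  Position 2 '(': depth becomes 1
  Position 3 ')': depth becomes 0
  Position 4 '(': depth becomes 1
  Position 5 '(': depth becomes 2
  Position 6 ')': depth becomes 1
  Position 7 ')': depth becomes 0
  Position 8 '(': depth becomes 1
  Position 9 ')': depth becomes 0
  Position 10 '(': depth becomes 1
  Position 11 ')': depth becomes 0
  Position 12 '(': depth becomes 1
  Position 13 '(': depth becomes 2
  Position 14 ')': depth becomes 1
  Position 15 ')': depth becomes 0
  Position 16 '(': depth becomes 1
  Position 17 '(': depth becomes 2
  Position 18 ')': depth becomes 1
  Position 19 ')': depth becomes 0
Maximum depth reached: 2

2


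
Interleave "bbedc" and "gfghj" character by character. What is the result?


Interleaving "bbedc" and "gfghj":
  Position 0: 'b' from first, 'g' from second => "bg"
  Position 1: 'b' from first, 'f' from second => "bf"
  Position 2: 'e' from first, 'g' from second => "eg"
  Position 3: 'd' from first, 'h' from second => "dh"
  Position 4: 'c' from first, 'j' from second => "cj"
Result: bgbfegdhcj

bgbfegdhcj


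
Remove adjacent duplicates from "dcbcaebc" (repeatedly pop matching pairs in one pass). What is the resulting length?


Input: dcbcaebc
Stack-based adjacent duplicate removal:
  Read 'd': push. Stack: d
  Read 'c': push. Stack: dc
  Read 'b': push. Stack: dcb
  Read 'c': push. Stack: dcbc
  Read 'a': push. Stack: dcbca
  Read 'e': push. Stack: dcbcae
  Read 'b': push. Stack: dcbcaeb
  Read 'c': push. Stack: dcbcaebc
Final stack: "dcbcaebc" (length 8)

8


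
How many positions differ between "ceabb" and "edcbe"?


Comparing "ceabb" and "edcbe" position by position:
  Position 0: 'c' vs 'e' => DIFFER
  Position 1: 'e' vs 'd' => DIFFER
  Position 2: 'a' vs 'c' => DIFFER
  Position 3: 'b' vs 'b' => same
  Position 4: 'b' vs 'e' => DIFFER
Positions that differ: 4

4


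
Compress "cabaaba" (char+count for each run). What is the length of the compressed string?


Input: cabaaba
Runs:
  'c' x 1 => "c1"
  'a' x 1 => "a1"
  'b' x 1 => "b1"
  'a' x 2 => "a2"
  'b' x 1 => "b1"
  'a' x 1 => "a1"
Compressed: "c1a1b1a2b1a1"
Compressed length: 12

12


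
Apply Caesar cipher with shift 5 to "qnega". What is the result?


Caesar cipher: shift "qnega" by 5
  'q' (pos 16) + 5 = pos 21 = 'v'
  'n' (pos 13) + 5 = pos 18 = 's'
  'e' (pos 4) + 5 = pos 9 = 'j'
  'g' (pos 6) + 5 = pos 11 = 'l'
  'a' (pos 0) + 5 = pos 5 = 'f'
Result: vsjlf

vsjlf


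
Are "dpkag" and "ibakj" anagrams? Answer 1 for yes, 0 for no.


Strings: "dpkag", "ibakj"
Sorted first:  adgkp
Sorted second: abijk
Differ at position 1: 'd' vs 'b' => not anagrams

0


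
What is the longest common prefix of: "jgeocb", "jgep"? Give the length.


Words: jgeocb, jgep
  Position 0: all 'j' => match
  Position 1: all 'g' => match
  Position 2: all 'e' => match
  Position 3: ('o', 'p') => mismatch, stop
LCP = "jge" (length 3)

3


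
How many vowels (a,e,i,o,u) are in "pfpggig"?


Input: pfpggig
Checking each character:
  'p' at position 0: consonant
  'f' at position 1: consonant
  'p' at position 2: consonant
  'g' at position 3: consonant
  'g' at position 4: consonant
  'i' at position 5: vowel (running total: 1)
  'g' at position 6: consonant
Total vowels: 1

1


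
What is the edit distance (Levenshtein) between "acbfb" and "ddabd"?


Computing edit distance: "acbfb" -> "ddabd"
DP table:
           d    d    a    b    d
      0    1    2    3    4    5
  a   1    1    2    2    3    4
  c   2    2    2    3    3    4
  b   3    3    3    3    3    4
  f   4    4    4    4    4    4
  b   5    5    5    5    4    5
Edit distance = dp[5][5] = 5

5


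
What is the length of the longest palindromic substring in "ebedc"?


Input: "ebedc"
Checking substrings for palindromes:
  [0:3] "ebe" (len 3) => palindrome
Longest palindromic substring: "ebe" with length 3

3


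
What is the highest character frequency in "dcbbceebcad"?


Input: dcbbceebcad
Character counts:
  'a': 1
  'b': 3
  'c': 3
  'd': 2
  'e': 2
Maximum frequency: 3

3


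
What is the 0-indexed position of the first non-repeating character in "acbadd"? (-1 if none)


Input: acbadd
Character frequencies:
  'a': 2
  'b': 1
  'c': 1
  'd': 2
Scanning left to right for freq == 1:
  Position 0 ('a'): freq=2, skip
  Position 1 ('c'): unique! => answer = 1

1


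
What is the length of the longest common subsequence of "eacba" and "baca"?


LCS of "eacba" and "baca"
DP table:
           b    a    c    a
      0    0    0    0    0
  e   0    0    0    0    0
  a   0    0    1    1    1
  c   0    0    1    2    2
  b   0    1    1    2    2
  a   0    1    2    2    3
LCS length = dp[5][4] = 3

3


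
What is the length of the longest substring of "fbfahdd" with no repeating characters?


Input: "fbfahdd"
Sliding window (track last position of each char):
  Position 0 ('f'): window [0,0] length 1 -- new best
  Position 1 ('b'): window [0,1] length 2 -- new best
  Position 2 ('f'): repeat (last at 0), move window start to 1
  Position 2 ('f'): window [1,2] length 2
  Position 3 ('a'): window [1,3] length 3 -- new best
  Position 4 ('h'): window [1,4] length 4 -- new best
  Position 5 ('d'): window [1,5] length 5 -- new best
  Position 6 ('d'): repeat (last at 5), move window start to 6
  Position 6 ('d'): window [6,6] length 1
Longest substring with no repeats: "bfahd" with length 5

5


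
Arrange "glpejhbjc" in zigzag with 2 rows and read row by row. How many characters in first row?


Zigzag "glpejhbjc" into 2 rows:
Placing characters:
  'g' => row 0
  'l' => row 1
  'p' => row 0
  'e' => row 1
  'j' => row 0
  'h' => row 1
  'b' => row 0
  'j' => row 1
  'c' => row 0
Rows:
  Row 0: "gpjbc"
  Row 1: "lehj"
First row length: 5

5


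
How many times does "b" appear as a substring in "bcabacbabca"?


Searching for "b" in "bcabacbabca"
Scanning each position:
  Position 0: "b" => MATCH
  Position 1: "c" => no
  Position 2: "a" => no
  Position 3: "b" => MATCH
  Position 4: "a" => no
  Position 5: "c" => no
  Position 6: "b" => MATCH
  Position 7: "a" => no
  Position 8: "b" => MATCH
  Position 9: "c" => no
  Position 10: "a" => no
Total occurrences: 4

4


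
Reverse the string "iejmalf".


Input: iejmalf
Reading characters right to left:
  Position 6: 'f'
  Position 5: 'l'
  Position 4: 'a'
  Position 3: 'm'
  Position 2: 'j'
  Position 1: 'e'
  Position 0: 'i'
Reversed: flamjei

flamjei


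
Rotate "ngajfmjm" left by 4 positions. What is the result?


Input: "ngajfmjm", rotate left by 4
First 4 characters: "ngaj"
Remaining characters: "fmjm"
Concatenate remaining + first: "fmjm" + "ngaj" = "fmjmngaj"

fmjmngaj


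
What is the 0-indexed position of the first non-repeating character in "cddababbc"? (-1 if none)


Input: cddababbc
Character frequencies:
  'a': 2
  'b': 3
  'c': 2
  'd': 2
Scanning left to right for freq == 1:
  Position 0 ('c'): freq=2, skip
  Position 1 ('d'): freq=2, skip
  Position 2 ('d'): freq=2, skip
  Position 3 ('a'): freq=2, skip
  Position 4 ('b'): freq=3, skip
  Position 5 ('a'): freq=2, skip
  Position 6 ('b'): freq=3, skip
  Position 7 ('b'): freq=3, skip
  Position 8 ('c'): freq=2, skip
  No unique character found => answer = -1

-1


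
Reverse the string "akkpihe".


Input: akkpihe
Reading characters right to left:
  Position 6: 'e'
  Position 5: 'h'
  Position 4: 'i'
  Position 3: 'p'
  Position 2: 'k'
  Position 1: 'k'
  Position 0: 'a'
Reversed: ehipkka

ehipkka


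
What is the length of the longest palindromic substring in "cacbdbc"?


Input: "cacbdbc"
Checking substrings for palindromes:
  [2:7] "cbdbc" (len 5) => palindrome
  [0:3] "cac" (len 3) => palindrome
  [3:6] "bdb" (len 3) => palindrome
Longest palindromic substring: "cbdbc" with length 5

5


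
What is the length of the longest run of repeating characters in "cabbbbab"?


Input: "cabbbbab"
Scanning for longest run:
  Position 1 ('a'): new char, reset run to 1
  Position 2 ('b'): new char, reset run to 1
  Position 3 ('b'): continues run of 'b', length=2
  Position 4 ('b'): continues run of 'b', length=3
  Position 5 ('b'): continues run of 'b', length=4
  Position 6 ('a'): new char, reset run to 1
  Position 7 ('b'): new char, reset run to 1
Longest run: 'b' with length 4

4


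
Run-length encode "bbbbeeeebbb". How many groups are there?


Input: bbbbeeeebbb
Scanning for consecutive runs:
  Group 1: 'b' x 4 (positions 0-3)
  Group 2: 'e' x 4 (positions 4-7)
  Group 3: 'b' x 3 (positions 8-10)
Total groups: 3

3


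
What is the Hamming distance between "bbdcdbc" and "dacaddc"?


Comparing "bbdcdbc" and "dacaddc" position by position:
  Position 0: 'b' vs 'd' => differ
  Position 1: 'b' vs 'a' => differ
  Position 2: 'd' vs 'c' => differ
  Position 3: 'c' vs 'a' => differ
  Position 4: 'd' vs 'd' => same
  Position 5: 'b' vs 'd' => differ
  Position 6: 'c' vs 'c' => same
Total differences (Hamming distance): 5

5


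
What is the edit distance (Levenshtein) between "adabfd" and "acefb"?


Computing edit distance: "adabfd" -> "acefb"
DP table:
           a    c    e    f    b
      0    1    2    3    4    5
  a   1    0    1    2    3    4
  d   2    1    1    2    3    4
  a   3    2    2    2    3    4
  b   4    3    3    3    3    3
  f   5    4    4    4    3    4
  d   6    5    5    5    4    4
Edit distance = dp[6][5] = 4

4


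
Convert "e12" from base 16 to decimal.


Input: "e12" in base 16
Positional expansion:
  Digit 'e' (value 14) x 16^2 = 3584
  Digit '1' (value 1) x 16^1 = 16
  Digit '2' (value 2) x 16^0 = 2
Sum = 3602

3602


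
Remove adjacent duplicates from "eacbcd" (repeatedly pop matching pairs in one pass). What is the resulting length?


Input: eacbcd
Stack-based adjacent duplicate removal:
  Read 'e': push. Stack: e
  Read 'a': push. Stack: ea
  Read 'c': push. Stack: eac
  Read 'b': push. Stack: eacb
  Read 'c': push. Stack: eacbc
  Read 'd': push. Stack: eacbcd
Final stack: "eacbcd" (length 6)

6


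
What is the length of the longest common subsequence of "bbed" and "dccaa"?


LCS of "bbed" and "dccaa"
DP table:
           d    c    c    a    a
      0    0    0    0    0    0
  b   0    0    0    0    0    0
  b   0    0    0    0    0    0
  e   0    0    0    0    0    0
  d   0    1    1    1    1    1
LCS length = dp[4][5] = 1

1


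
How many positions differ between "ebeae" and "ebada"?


Comparing "ebeae" and "ebada" position by position:
  Position 0: 'e' vs 'e' => same
  Position 1: 'b' vs 'b' => same
  Position 2: 'e' vs 'a' => DIFFER
  Position 3: 'a' vs 'd' => DIFFER
  Position 4: 'e' vs 'a' => DIFFER
Positions that differ: 3

3


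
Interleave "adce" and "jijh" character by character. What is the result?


Interleaving "adce" and "jijh":
  Position 0: 'a' from first, 'j' from second => "aj"
  Position 1: 'd' from first, 'i' from second => "di"
  Position 2: 'c' from first, 'j' from second => "cj"
  Position 3: 'e' from first, 'h' from second => "eh"
Result: ajdicjeh

ajdicjeh


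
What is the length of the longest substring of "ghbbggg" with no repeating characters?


Input: "ghbbggg"
Sliding window (track last position of each char):
  Position 0 ('g'): window [0,0] length 1 -- new best
  Position 1 ('h'): window [0,1] length 2 -- new best
  Position 2 ('b'): window [0,2] length 3 -- new best
  Position 3 ('b'): repeat (last at 2), move window start to 3
  Position 3 ('b'): window [3,3] length 1
  Position 4 ('g'): window [3,4] length 2
  Position 5 ('g'): repeat (last at 4), move window start to 5
  Position 5 ('g'): window [5,5] length 1
  Position 6 ('g'): repeat (last at 5), move window start to 6
  Position 6 ('g'): window [6,6] length 1
Longest substring with no repeats: "ghb" with length 3

3


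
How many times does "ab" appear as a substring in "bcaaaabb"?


Searching for "ab" in "bcaaaabb"
Scanning each position:
  Position 0: "bc" => no
  Position 1: "ca" => no
  Position 2: "aa" => no
  Position 3: "aa" => no
  Position 4: "aa" => no
  Position 5: "ab" => MATCH
  Position 6: "bb" => no
Total occurrences: 1

1


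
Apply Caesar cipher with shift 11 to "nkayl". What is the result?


Caesar cipher: shift "nkayl" by 11
  'n' (pos 13) + 11 = pos 24 = 'y'
  'k' (pos 10) + 11 = pos 21 = 'v'
  'a' (pos 0) + 11 = pos 11 = 'l'
  'y' (pos 24) + 11 = pos 9 = 'j'
  'l' (pos 11) + 11 = pos 22 = 'w'
Result: yvljw

yvljw


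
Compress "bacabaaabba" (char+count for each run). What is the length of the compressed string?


Input: bacabaaabba
Runs:
  'b' x 1 => "b1"
  'a' x 1 => "a1"
  'c' x 1 => "c1"
  'a' x 1 => "a1"
  'b' x 1 => "b1"
  'a' x 3 => "a3"
  'b' x 2 => "b2"
  'a' x 1 => "a1"
Compressed: "b1a1c1a1b1a3b2a1"
Compressed length: 16

16


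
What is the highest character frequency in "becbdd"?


Input: becbdd
Character counts:
  'b': 2
  'c': 1
  'd': 2
  'e': 1
Maximum frequency: 2

2


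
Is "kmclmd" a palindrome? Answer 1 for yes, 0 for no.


Input: kmclmd
Reversed: dmlcmk
  Compare pos 0 ('k') with pos 5 ('d'): MISMATCH
  Compare pos 1 ('m') with pos 4 ('m'): match
  Compare pos 2 ('c') with pos 3 ('l'): MISMATCH
Result: not a palindrome

0


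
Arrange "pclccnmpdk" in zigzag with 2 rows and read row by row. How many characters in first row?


Zigzag "pclccnmpdk" into 2 rows:
Placing characters:
  'p' => row 0
  'c' => row 1
  'l' => row 0
  'c' => row 1
  'c' => row 0
  'n' => row 1
  'm' => row 0
  'p' => row 1
  'd' => row 0
  'k' => row 1
Rows:
  Row 0: "plcmd"
  Row 1: "ccnpk"
First row length: 5

5


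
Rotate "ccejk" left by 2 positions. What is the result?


Input: "ccejk", rotate left by 2
First 2 characters: "cc"
Remaining characters: "ejk"
Concatenate remaining + first: "ejk" + "cc" = "ejkcc"

ejkcc


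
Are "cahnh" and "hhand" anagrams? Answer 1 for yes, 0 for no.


Strings: "cahnh", "hhand"
Sorted first:  achhn
Sorted second: adhhn
Differ at position 1: 'c' vs 'd' => not anagrams

0


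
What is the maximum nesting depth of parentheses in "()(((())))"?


Input: "()(((())))"
Tracking depth:
  Position 0 '(': depth becomes 1
  Position 1 ')': depth becomes 0
  Position 2 '(': depth becomes 1
  Position 3 '(': depth becomes 2
  Position 4 '(': depth becomes 3
  Position 5 '(': depth becomes 4
  Position 6 ')': depth becomes 3
  Position 7 ')': depth becomes 2
  Position 8 ')': depth becomes 1
  Position 9 ')': depth becomes 0
Maximum depth reached: 4

4


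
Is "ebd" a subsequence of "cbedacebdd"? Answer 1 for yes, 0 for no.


Check if "ebd" is a subsequence of "cbedacebdd"
Greedy scan:
  Position 0 ('c'): no match needed
  Position 1 ('b'): no match needed
  Position 2 ('e'): matches sub[0] = 'e'
  Position 3 ('d'): no match needed
  Position 4 ('a'): no match needed
  Position 5 ('c'): no match needed
  Position 6 ('e'): no match needed
  Position 7 ('b'): matches sub[1] = 'b'
  Position 8 ('d'): matches sub[2] = 'd'
  Position 9 ('d'): no match needed
All 3 characters matched => is a subsequence

1


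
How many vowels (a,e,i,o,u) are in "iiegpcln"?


Input: iiegpcln
Checking each character:
  'i' at position 0: vowel (running total: 1)
  'i' at position 1: vowel (running total: 2)
  'e' at position 2: vowel (running total: 3)
  'g' at position 3: consonant
  'p' at position 4: consonant
  'c' at position 5: consonant
  'l' at position 6: consonant
  'n' at position 7: consonant
Total vowels: 3

3


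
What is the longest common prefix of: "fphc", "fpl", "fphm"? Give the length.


Words: fphc, fpl, fphm
  Position 0: all 'f' => match
  Position 1: all 'p' => match
  Position 2: ('h', 'l', 'h') => mismatch, stop
LCP = "fp" (length 2)

2


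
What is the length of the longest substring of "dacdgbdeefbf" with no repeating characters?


Input: "dacdgbdeefbf"
Sliding window (track last position of each char):
  Position 0 ('d'): window [0,0] length 1 -- new best
  Position 1 ('a'): window [0,1] length 2 -- new best
  Position 2 ('c'): window [0,2] length 3 -- new best
  Position 3 ('d'): repeat (last at 0), move window start to 1
  Position 3 ('d'): window [1,3] length 3
  Position 4 ('g'): window [1,4] length 4 -- new best
  Position 5 ('b'): window [1,5] length 5 -- new best
  Position 6 ('d'): repeat (last at 3), move window start to 4
  Position 6 ('d'): window [4,6] length 3
  Position 7 ('e'): window [4,7] length 4
  Position 8 ('e'): repeat (last at 7), move window start to 8
  Position 8 ('e'): window [8,8] length 1
  Position 9 ('f'): window [8,9] length 2
  Position 10 ('b'): window [8,10] length 3
  Position 11 ('f'): repeat (last at 9), move window start to 10
  Position 11 ('f'): window [10,11] length 2
Longest substring with no repeats: "acdgb" with length 5

5


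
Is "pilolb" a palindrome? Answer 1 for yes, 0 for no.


Input: pilolb
Reversed: blolip
  Compare pos 0 ('p') with pos 5 ('b'): MISMATCH
  Compare pos 1 ('i') with pos 4 ('l'): MISMATCH
  Compare pos 2 ('l') with pos 3 ('o'): MISMATCH
Result: not a palindrome

0


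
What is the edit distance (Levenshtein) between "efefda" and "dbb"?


Computing edit distance: "efefda" -> "dbb"
DP table:
           d    b    b
      0    1    2    3
  e   1    1    2    3
  f   2    2    2    3
  e   3    3    3    3
  f   4    4    4    4
  d   5    4    5    5
  a   6    5    5    6
Edit distance = dp[6][3] = 6

6


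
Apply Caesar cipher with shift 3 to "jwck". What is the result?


Caesar cipher: shift "jwck" by 3
  'j' (pos 9) + 3 = pos 12 = 'm'
  'w' (pos 22) + 3 = pos 25 = 'z'
  'c' (pos 2) + 3 = pos 5 = 'f'
  'k' (pos 10) + 3 = pos 13 = 'n'
Result: mzfn

mzfn


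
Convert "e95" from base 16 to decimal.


Input: "e95" in base 16
Positional expansion:
  Digit 'e' (value 14) x 16^2 = 3584
  Digit '9' (value 9) x 16^1 = 144
  Digit '5' (value 5) x 16^0 = 5
Sum = 3733

3733


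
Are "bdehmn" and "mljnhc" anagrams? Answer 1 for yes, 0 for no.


Strings: "bdehmn", "mljnhc"
Sorted first:  bdehmn
Sorted second: chjlmn
Differ at position 0: 'b' vs 'c' => not anagrams

0


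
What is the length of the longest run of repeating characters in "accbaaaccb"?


Input: "accbaaaccb"
Scanning for longest run:
  Position 1 ('c'): new char, reset run to 1
  Position 2 ('c'): continues run of 'c', length=2
  Position 3 ('b'): new char, reset run to 1
  Position 4 ('a'): new char, reset run to 1
  Position 5 ('a'): continues run of 'a', length=2
  Position 6 ('a'): continues run of 'a', length=3
  Position 7 ('c'): new char, reset run to 1
  Position 8 ('c'): continues run of 'c', length=2
  Position 9 ('b'): new char, reset run to 1
Longest run: 'a' with length 3

3


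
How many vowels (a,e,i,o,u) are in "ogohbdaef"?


Input: ogohbdaef
Checking each character:
  'o' at position 0: vowel (running total: 1)
  'g' at position 1: consonant
  'o' at position 2: vowel (running total: 2)
  'h' at position 3: consonant
  'b' at position 4: consonant
  'd' at position 5: consonant
  'a' at position 6: vowel (running total: 3)
  'e' at position 7: vowel (running total: 4)
  'f' at position 8: consonant
Total vowels: 4

4


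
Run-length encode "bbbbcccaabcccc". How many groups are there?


Input: bbbbcccaabcccc
Scanning for consecutive runs:
  Group 1: 'b' x 4 (positions 0-3)
  Group 2: 'c' x 3 (positions 4-6)
  Group 3: 'a' x 2 (positions 7-8)
  Group 4: 'b' x 1 (positions 9-9)
  Group 5: 'c' x 4 (positions 10-13)
Total groups: 5

5


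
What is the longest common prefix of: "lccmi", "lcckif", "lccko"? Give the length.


Words: lccmi, lcckif, lccko
  Position 0: all 'l' => match
  Position 1: all 'c' => match
  Position 2: all 'c' => match
  Position 3: ('m', 'k', 'k') => mismatch, stop
LCP = "lcc" (length 3)

3


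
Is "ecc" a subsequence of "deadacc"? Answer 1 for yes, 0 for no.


Check if "ecc" is a subsequence of "deadacc"
Greedy scan:
  Position 0 ('d'): no match needed
  Position 1 ('e'): matches sub[0] = 'e'
  Position 2 ('a'): no match needed
  Position 3 ('d'): no match needed
  Position 4 ('a'): no match needed
  Position 5 ('c'): matches sub[1] = 'c'
  Position 6 ('c'): matches sub[2] = 'c'
All 3 characters matched => is a subsequence

1


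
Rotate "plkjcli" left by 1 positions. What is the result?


Input: "plkjcli", rotate left by 1
First 1 characters: "p"
Remaining characters: "lkjcli"
Concatenate remaining + first: "lkjcli" + "p" = "lkjclip"

lkjclip


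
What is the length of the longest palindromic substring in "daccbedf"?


Input: "daccbedf"
Checking substrings for palindromes:
  [2:4] "cc" (len 2) => palindrome
Longest palindromic substring: "cc" with length 2

2


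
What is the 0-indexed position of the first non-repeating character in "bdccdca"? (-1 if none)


Input: bdccdca
Character frequencies:
  'a': 1
  'b': 1
  'c': 3
  'd': 2
Scanning left to right for freq == 1:
  Position 0 ('b'): unique! => answer = 0

0


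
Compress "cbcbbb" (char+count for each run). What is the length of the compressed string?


Input: cbcbbb
Runs:
  'c' x 1 => "c1"
  'b' x 1 => "b1"
  'c' x 1 => "c1"
  'b' x 3 => "b3"
Compressed: "c1b1c1b3"
Compressed length: 8

8


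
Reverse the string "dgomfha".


Input: dgomfha
Reading characters right to left:
  Position 6: 'a'
  Position 5: 'h'
  Position 4: 'f'
  Position 3: 'm'
  Position 2: 'o'
  Position 1: 'g'
  Position 0: 'd'
Reversed: ahfmogd

ahfmogd


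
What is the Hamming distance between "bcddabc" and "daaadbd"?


Comparing "bcddabc" and "daaadbd" position by position:
  Position 0: 'b' vs 'd' => differ
  Position 1: 'c' vs 'a' => differ
  Position 2: 'd' vs 'a' => differ
  Position 3: 'd' vs 'a' => differ
  Position 4: 'a' vs 'd' => differ
  Position 5: 'b' vs 'b' => same
  Position 6: 'c' vs 'd' => differ
Total differences (Hamming distance): 6

6


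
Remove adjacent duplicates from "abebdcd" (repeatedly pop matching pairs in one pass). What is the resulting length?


Input: abebdcd
Stack-based adjacent duplicate removal:
  Read 'a': push. Stack: a
  Read 'b': push. Stack: ab
  Read 'e': push. Stack: abe
  Read 'b': push. Stack: abeb
  Read 'd': push. Stack: abebd
  Read 'c': push. Stack: abebdc
  Read 'd': push. Stack: abebdcd
Final stack: "abebdcd" (length 7)

7


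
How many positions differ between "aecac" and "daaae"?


Comparing "aecac" and "daaae" position by position:
  Position 0: 'a' vs 'd' => DIFFER
  Position 1: 'e' vs 'a' => DIFFER
  Position 2: 'c' vs 'a' => DIFFER
  Position 3: 'a' vs 'a' => same
  Position 4: 'c' vs 'e' => DIFFER
Positions that differ: 4

4


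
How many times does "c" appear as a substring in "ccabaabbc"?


Searching for "c" in "ccabaabbc"
Scanning each position:
  Position 0: "c" => MATCH
  Position 1: "c" => MATCH
  Position 2: "a" => no
  Position 3: "b" => no
  Position 4: "a" => no
  Position 5: "a" => no
  Position 6: "b" => no
  Position 7: "b" => no
  Position 8: "c" => MATCH
Total occurrences: 3

3


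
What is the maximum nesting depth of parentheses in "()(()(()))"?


Input: "()(()(()))"
Tracking depth:
  Position 0 '(': depth becomes 1
  Position 1 ')': depth becomes 0
  Position 2 '(': depth becomes 1
  Position 3 '(': depth becomes 2
  Position 4 ')': depth becomes 1
  Position 5 '(': depth becomes 2
  Position 6 '(': depth becomes 3
  Position 7 ')': depth becomes 2
  Position 8 ')': depth becomes 1
  Position 9 ')': depth becomes 0
Maximum depth reached: 3

3


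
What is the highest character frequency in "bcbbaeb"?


Input: bcbbaeb
Character counts:
  'a': 1
  'b': 4
  'c': 1
  'e': 1
Maximum frequency: 4

4


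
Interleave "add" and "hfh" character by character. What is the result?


Interleaving "add" and "hfh":
  Position 0: 'a' from first, 'h' from second => "ah"
  Position 1: 'd' from first, 'f' from second => "df"
  Position 2: 'd' from first, 'h' from second => "dh"
Result: ahdfdh

ahdfdh


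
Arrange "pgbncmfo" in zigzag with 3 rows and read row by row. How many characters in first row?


Zigzag "pgbncmfo" into 3 rows:
Placing characters:
  'p' => row 0
  'g' => row 1
  'b' => row 2
  'n' => row 1
  'c' => row 0
  'm' => row 1
  'f' => row 2
  'o' => row 1
Rows:
  Row 0: "pc"
  Row 1: "gnmo"
  Row 2: "bf"
First row length: 2

2


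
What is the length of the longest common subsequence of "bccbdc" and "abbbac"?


LCS of "bccbdc" and "abbbac"
DP table:
           a    b    b    b    a    c
      0    0    0    0    0    0    0
  b   0    0    1    1    1    1    1
  c   0    0    1    1    1    1    2
  c   0    0    1    1    1    1    2
  b   0    0    1    2    2    2    2
  d   0    0    1    2    2    2    2
  c   0    0    1    2    2    2    3
LCS length = dp[6][6] = 3

3


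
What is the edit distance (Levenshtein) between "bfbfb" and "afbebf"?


Computing edit distance: "bfbfb" -> "afbebf"
DP table:
           a    f    b    e    b    f
      0    1    2    3    4    5    6
  b   1    1    2    2    3    4    5
  f   2    2    1    2    3    4    4
  b   3    3    2    1    2    3    4
  f   4    4    3    2    2    3    3
  b   5    5    4    3    3    2    3
Edit distance = dp[5][6] = 3

3


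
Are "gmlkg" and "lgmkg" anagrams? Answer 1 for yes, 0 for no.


Strings: "gmlkg", "lgmkg"
Sorted first:  ggklm
Sorted second: ggklm
Sorted forms match => anagrams

1


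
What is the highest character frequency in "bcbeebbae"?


Input: bcbeebbae
Character counts:
  'a': 1
  'b': 4
  'c': 1
  'e': 3
Maximum frequency: 4

4


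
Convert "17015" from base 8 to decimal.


Input: "17015" in base 8
Positional expansion:
  Digit '1' (value 1) x 8^4 = 4096
  Digit '7' (value 7) x 8^3 = 3584
  Digit '0' (value 0) x 8^2 = 0
  Digit '1' (value 1) x 8^1 = 8
  Digit '5' (value 5) x 8^0 = 5
Sum = 7693

7693


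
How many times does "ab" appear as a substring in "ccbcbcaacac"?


Searching for "ab" in "ccbcbcaacac"
Scanning each position:
  Position 0: "cc" => no
  Position 1: "cb" => no
  Position 2: "bc" => no
  Position 3: "cb" => no
  Position 4: "bc" => no
  Position 5: "ca" => no
  Position 6: "aa" => no
  Position 7: "ac" => no
  Position 8: "ca" => no
  Position 9: "ac" => no
Total occurrences: 0

0


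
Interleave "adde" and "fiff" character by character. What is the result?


Interleaving "adde" and "fiff":
  Position 0: 'a' from first, 'f' from second => "af"
  Position 1: 'd' from first, 'i' from second => "di"
  Position 2: 'd' from first, 'f' from second => "df"
  Position 3: 'e' from first, 'f' from second => "ef"
Result: afdidfef

afdidfef


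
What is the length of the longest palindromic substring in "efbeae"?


Input: "efbeae"
Checking substrings for palindromes:
  [3:6] "eae" (len 3) => palindrome
Longest palindromic substring: "eae" with length 3

3


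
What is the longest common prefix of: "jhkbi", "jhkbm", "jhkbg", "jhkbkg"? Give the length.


Words: jhkbi, jhkbm, jhkbg, jhkbkg
  Position 0: all 'j' => match
  Position 1: all 'h' => match
  Position 2: all 'k' => match
  Position 3: all 'b' => match
  Position 4: ('i', 'm', 'g', 'k') => mismatch, stop
LCP = "jhkb" (length 4)

4


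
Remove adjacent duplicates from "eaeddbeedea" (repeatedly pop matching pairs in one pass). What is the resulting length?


Input: eaeddbeedea
Stack-based adjacent duplicate removal:
  Read 'e': push. Stack: e
  Read 'a': push. Stack: ea
  Read 'e': push. Stack: eae
  Read 'd': push. Stack: eaed
  Read 'd': matches stack top 'd' => pop. Stack: eae
  Read 'b': push. Stack: eaeb
  Read 'e': push. Stack: eaebe
  Read 'e': matches stack top 'e' => pop. Stack: eaeb
  Read 'd': push. Stack: eaebd
  Read 'e': push. Stack: eaebde
  Read 'a': push. Stack: eaebdea
Final stack: "eaebdea" (length 7)

7


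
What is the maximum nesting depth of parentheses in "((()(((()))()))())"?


Input: "((()(((()))()))())"
Tracking depth:
  Position 0 '(': depth becomes 1
  Position 1 '(': depth becomes 2
  Position 2 '(': depth becomes 3
  Position 3 ')': depth becomes 2
  Position 4 '(': depth becomes 3
  Position 5 '(': depth becomes 4
  Position 6 '(': depth becomes 5
  Position 7 '(': depth becomes 6
  Position 8 ')': depth becomes 5
  Position 9 ')': depth becomes 4
  Position 10 ')': depth becomes 3
  Position 11 '(': depth becomes 4
  Position 12 ')': depth becomes 3
  Position 13 ')': depth becomes 2
  Position 14 ')': depth becomes 1
  Position 15 '(': depth becomes 2
  Position 16 ')': depth becomes 1
  Position 17 ')': depth becomes 0
Maximum depth reached: 6

6


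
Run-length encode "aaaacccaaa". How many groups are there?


Input: aaaacccaaa
Scanning for consecutive runs:
  Group 1: 'a' x 4 (positions 0-3)
  Group 2: 'c' x 3 (positions 4-6)
  Group 3: 'a' x 3 (positions 7-9)
Total groups: 3

3


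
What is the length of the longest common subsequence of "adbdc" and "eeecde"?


LCS of "adbdc" and "eeecde"
DP table:
           e    e    e    c    d    e
      0    0    0    0    0    0    0
  a   0    0    0    0    0    0    0
  d   0    0    0    0    0    1    1
  b   0    0    0    0    0    1    1
  d   0    0    0    0    0    1    1
  c   0    0    0    0    1    1    1
LCS length = dp[5][6] = 1

1


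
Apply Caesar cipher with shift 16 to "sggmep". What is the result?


Caesar cipher: shift "sggmep" by 16
  's' (pos 18) + 16 = pos 8 = 'i'
  'g' (pos 6) + 16 = pos 22 = 'w'
  'g' (pos 6) + 16 = pos 22 = 'w'
  'm' (pos 12) + 16 = pos 2 = 'c'
  'e' (pos 4) + 16 = pos 20 = 'u'
  'p' (pos 15) + 16 = pos 5 = 'f'
Result: iwwcuf

iwwcuf


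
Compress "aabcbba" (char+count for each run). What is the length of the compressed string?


Input: aabcbba
Runs:
  'a' x 2 => "a2"
  'b' x 1 => "b1"
  'c' x 1 => "c1"
  'b' x 2 => "b2"
  'a' x 1 => "a1"
Compressed: "a2b1c1b2a1"
Compressed length: 10

10


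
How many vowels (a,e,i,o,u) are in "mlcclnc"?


Input: mlcclnc
Checking each character:
  'm' at position 0: consonant
  'l' at position 1: consonant
  'c' at position 2: consonant
  'c' at position 3: consonant
  'l' at position 4: consonant
  'n' at position 5: consonant
  'c' at position 6: consonant
Total vowels: 0

0


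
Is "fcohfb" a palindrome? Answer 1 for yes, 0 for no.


Input: fcohfb
Reversed: bfhocf
  Compare pos 0 ('f') with pos 5 ('b'): MISMATCH
  Compare pos 1 ('c') with pos 4 ('f'): MISMATCH
  Compare pos 2 ('o') with pos 3 ('h'): MISMATCH
Result: not a palindrome

0


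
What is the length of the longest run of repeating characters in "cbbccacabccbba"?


Input: "cbbccacabccbba"
Scanning for longest run:
  Position 1 ('b'): new char, reset run to 1
  Position 2 ('b'): continues run of 'b', length=2
  Position 3 ('c'): new char, reset run to 1
  Position 4 ('c'): continues run of 'c', length=2
  Position 5 ('a'): new char, reset run to 1
  Position 6 ('c'): new char, reset run to 1
  Position 7 ('a'): new char, reset run to 1
  Position 8 ('b'): new char, reset run to 1
  Position 9 ('c'): new char, reset run to 1
  Position 10 ('c'): continues run of 'c', length=2
  Position 11 ('b'): new char, reset run to 1
  Position 12 ('b'): continues run of 'b', length=2
  Position 13 ('a'): new char, reset run to 1
Longest run: 'b' with length 2

2


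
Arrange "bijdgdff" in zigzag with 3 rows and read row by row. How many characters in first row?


Zigzag "bijdgdff" into 3 rows:
Placing characters:
  'b' => row 0
  'i' => row 1
  'j' => row 2
  'd' => row 1
  'g' => row 0
  'd' => row 1
  'f' => row 2
  'f' => row 1
Rows:
  Row 0: "bg"
  Row 1: "iddf"
  Row 2: "jf"
First row length: 2

2


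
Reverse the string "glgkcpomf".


Input: glgkcpomf
Reading characters right to left:
  Position 8: 'f'
  Position 7: 'm'
  Position 6: 'o'
  Position 5: 'p'
  Position 4: 'c'
  Position 3: 'k'
  Position 2: 'g'
  Position 1: 'l'
  Position 0: 'g'
Reversed: fmopckglg

fmopckglg


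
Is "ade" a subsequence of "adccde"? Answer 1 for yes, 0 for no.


Check if "ade" is a subsequence of "adccde"
Greedy scan:
  Position 0 ('a'): matches sub[0] = 'a'
  Position 1 ('d'): matches sub[1] = 'd'
  Position 2 ('c'): no match needed
  Position 3 ('c'): no match needed
  Position 4 ('d'): no match needed
  Position 5 ('e'): matches sub[2] = 'e'
All 3 characters matched => is a subsequence

1


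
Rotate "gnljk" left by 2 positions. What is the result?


Input: "gnljk", rotate left by 2
First 2 characters: "gn"
Remaining characters: "ljk"
Concatenate remaining + first: "ljk" + "gn" = "ljkgn"

ljkgn
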